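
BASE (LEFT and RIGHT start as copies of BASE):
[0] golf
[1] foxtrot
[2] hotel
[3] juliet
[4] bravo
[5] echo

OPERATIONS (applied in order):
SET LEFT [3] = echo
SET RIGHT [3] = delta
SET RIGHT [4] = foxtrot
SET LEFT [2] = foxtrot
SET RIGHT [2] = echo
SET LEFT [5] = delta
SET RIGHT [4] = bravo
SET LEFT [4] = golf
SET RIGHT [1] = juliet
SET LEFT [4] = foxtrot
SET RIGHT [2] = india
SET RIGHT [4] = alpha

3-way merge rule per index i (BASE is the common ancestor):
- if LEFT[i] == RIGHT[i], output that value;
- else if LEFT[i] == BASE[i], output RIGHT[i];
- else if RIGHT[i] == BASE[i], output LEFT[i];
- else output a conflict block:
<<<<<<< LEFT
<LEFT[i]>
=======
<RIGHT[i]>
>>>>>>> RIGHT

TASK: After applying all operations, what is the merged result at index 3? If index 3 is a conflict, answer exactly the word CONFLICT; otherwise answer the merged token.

Answer: CONFLICT

Derivation:
Final LEFT:  [golf, foxtrot, foxtrot, echo, foxtrot, delta]
Final RIGHT: [golf, juliet, india, delta, alpha, echo]
i=0: L=golf R=golf -> agree -> golf
i=1: L=foxtrot=BASE, R=juliet -> take RIGHT -> juliet
i=2: BASE=hotel L=foxtrot R=india all differ -> CONFLICT
i=3: BASE=juliet L=echo R=delta all differ -> CONFLICT
i=4: BASE=bravo L=foxtrot R=alpha all differ -> CONFLICT
i=5: L=delta, R=echo=BASE -> take LEFT -> delta
Index 3 -> CONFLICT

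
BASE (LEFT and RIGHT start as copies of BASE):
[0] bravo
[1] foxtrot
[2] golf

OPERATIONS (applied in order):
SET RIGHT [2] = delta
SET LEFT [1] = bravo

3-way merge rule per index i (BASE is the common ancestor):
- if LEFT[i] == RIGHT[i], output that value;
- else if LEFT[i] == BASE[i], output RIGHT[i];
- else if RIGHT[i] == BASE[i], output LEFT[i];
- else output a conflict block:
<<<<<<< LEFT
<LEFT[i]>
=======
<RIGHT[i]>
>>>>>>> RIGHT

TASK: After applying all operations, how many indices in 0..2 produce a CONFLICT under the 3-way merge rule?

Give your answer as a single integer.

Final LEFT:  [bravo, bravo, golf]
Final RIGHT: [bravo, foxtrot, delta]
i=0: L=bravo R=bravo -> agree -> bravo
i=1: L=bravo, R=foxtrot=BASE -> take LEFT -> bravo
i=2: L=golf=BASE, R=delta -> take RIGHT -> delta
Conflict count: 0

Answer: 0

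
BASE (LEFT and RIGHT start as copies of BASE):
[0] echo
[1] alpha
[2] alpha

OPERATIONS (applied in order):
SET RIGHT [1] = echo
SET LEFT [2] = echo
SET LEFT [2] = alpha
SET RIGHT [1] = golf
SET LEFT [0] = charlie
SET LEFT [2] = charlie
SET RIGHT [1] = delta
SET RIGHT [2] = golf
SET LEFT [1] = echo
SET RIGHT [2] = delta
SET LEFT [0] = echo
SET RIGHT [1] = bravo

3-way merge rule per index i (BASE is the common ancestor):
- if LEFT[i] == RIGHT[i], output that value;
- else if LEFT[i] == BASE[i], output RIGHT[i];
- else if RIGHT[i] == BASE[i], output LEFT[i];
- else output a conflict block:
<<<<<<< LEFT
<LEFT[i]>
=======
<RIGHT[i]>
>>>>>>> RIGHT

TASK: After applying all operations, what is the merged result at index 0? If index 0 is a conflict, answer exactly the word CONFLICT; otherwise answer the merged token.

Answer: echo

Derivation:
Final LEFT:  [echo, echo, charlie]
Final RIGHT: [echo, bravo, delta]
i=0: L=echo R=echo -> agree -> echo
i=1: BASE=alpha L=echo R=bravo all differ -> CONFLICT
i=2: BASE=alpha L=charlie R=delta all differ -> CONFLICT
Index 0 -> echo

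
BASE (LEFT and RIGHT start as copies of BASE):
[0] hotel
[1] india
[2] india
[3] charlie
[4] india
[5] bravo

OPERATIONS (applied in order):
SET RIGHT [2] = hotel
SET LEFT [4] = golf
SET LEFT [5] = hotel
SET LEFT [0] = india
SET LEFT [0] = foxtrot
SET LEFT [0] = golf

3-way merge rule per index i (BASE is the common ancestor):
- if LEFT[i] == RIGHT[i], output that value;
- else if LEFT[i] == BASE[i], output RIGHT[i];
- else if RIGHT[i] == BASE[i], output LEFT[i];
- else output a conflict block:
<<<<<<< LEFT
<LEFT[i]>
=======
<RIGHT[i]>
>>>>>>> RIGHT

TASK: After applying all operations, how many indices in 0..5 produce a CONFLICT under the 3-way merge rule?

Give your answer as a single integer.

Final LEFT:  [golf, india, india, charlie, golf, hotel]
Final RIGHT: [hotel, india, hotel, charlie, india, bravo]
i=0: L=golf, R=hotel=BASE -> take LEFT -> golf
i=1: L=india R=india -> agree -> india
i=2: L=india=BASE, R=hotel -> take RIGHT -> hotel
i=3: L=charlie R=charlie -> agree -> charlie
i=4: L=golf, R=india=BASE -> take LEFT -> golf
i=5: L=hotel, R=bravo=BASE -> take LEFT -> hotel
Conflict count: 0

Answer: 0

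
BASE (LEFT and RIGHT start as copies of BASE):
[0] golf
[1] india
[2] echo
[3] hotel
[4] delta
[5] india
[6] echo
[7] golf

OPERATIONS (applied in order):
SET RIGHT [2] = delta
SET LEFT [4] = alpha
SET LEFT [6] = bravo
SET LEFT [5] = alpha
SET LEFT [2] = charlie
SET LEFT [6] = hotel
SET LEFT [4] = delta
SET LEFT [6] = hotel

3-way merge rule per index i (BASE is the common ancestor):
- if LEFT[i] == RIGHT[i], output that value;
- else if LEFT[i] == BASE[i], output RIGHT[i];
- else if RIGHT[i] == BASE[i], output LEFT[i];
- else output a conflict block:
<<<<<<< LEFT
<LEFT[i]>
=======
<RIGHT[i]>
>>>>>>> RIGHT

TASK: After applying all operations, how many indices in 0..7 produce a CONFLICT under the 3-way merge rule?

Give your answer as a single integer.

Final LEFT:  [golf, india, charlie, hotel, delta, alpha, hotel, golf]
Final RIGHT: [golf, india, delta, hotel, delta, india, echo, golf]
i=0: L=golf R=golf -> agree -> golf
i=1: L=india R=india -> agree -> india
i=2: BASE=echo L=charlie R=delta all differ -> CONFLICT
i=3: L=hotel R=hotel -> agree -> hotel
i=4: L=delta R=delta -> agree -> delta
i=5: L=alpha, R=india=BASE -> take LEFT -> alpha
i=6: L=hotel, R=echo=BASE -> take LEFT -> hotel
i=7: L=golf R=golf -> agree -> golf
Conflict count: 1

Answer: 1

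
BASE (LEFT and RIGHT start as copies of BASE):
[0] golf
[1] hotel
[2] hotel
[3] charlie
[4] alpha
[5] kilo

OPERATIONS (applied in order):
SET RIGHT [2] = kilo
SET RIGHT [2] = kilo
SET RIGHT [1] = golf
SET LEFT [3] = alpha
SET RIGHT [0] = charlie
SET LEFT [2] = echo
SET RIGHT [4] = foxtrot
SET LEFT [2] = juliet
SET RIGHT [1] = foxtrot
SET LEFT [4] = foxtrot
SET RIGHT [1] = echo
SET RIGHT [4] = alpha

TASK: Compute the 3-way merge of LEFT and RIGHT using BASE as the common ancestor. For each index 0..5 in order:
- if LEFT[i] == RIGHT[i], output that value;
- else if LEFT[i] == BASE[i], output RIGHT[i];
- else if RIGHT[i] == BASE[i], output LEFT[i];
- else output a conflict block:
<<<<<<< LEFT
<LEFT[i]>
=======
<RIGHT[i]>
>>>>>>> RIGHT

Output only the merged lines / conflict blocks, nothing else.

Final LEFT:  [golf, hotel, juliet, alpha, foxtrot, kilo]
Final RIGHT: [charlie, echo, kilo, charlie, alpha, kilo]
i=0: L=golf=BASE, R=charlie -> take RIGHT -> charlie
i=1: L=hotel=BASE, R=echo -> take RIGHT -> echo
i=2: BASE=hotel L=juliet R=kilo all differ -> CONFLICT
i=3: L=alpha, R=charlie=BASE -> take LEFT -> alpha
i=4: L=foxtrot, R=alpha=BASE -> take LEFT -> foxtrot
i=5: L=kilo R=kilo -> agree -> kilo

Answer: charlie
echo
<<<<<<< LEFT
juliet
=======
kilo
>>>>>>> RIGHT
alpha
foxtrot
kilo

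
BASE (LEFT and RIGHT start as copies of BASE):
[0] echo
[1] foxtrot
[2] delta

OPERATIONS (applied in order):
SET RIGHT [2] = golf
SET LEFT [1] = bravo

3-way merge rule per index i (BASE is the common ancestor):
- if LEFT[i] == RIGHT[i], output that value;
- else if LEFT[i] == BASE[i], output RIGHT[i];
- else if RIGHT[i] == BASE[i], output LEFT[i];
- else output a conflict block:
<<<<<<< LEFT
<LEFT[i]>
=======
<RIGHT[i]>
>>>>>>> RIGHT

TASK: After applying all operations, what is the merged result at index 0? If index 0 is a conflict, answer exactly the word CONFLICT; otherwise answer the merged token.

Answer: echo

Derivation:
Final LEFT:  [echo, bravo, delta]
Final RIGHT: [echo, foxtrot, golf]
i=0: L=echo R=echo -> agree -> echo
i=1: L=bravo, R=foxtrot=BASE -> take LEFT -> bravo
i=2: L=delta=BASE, R=golf -> take RIGHT -> golf
Index 0 -> echo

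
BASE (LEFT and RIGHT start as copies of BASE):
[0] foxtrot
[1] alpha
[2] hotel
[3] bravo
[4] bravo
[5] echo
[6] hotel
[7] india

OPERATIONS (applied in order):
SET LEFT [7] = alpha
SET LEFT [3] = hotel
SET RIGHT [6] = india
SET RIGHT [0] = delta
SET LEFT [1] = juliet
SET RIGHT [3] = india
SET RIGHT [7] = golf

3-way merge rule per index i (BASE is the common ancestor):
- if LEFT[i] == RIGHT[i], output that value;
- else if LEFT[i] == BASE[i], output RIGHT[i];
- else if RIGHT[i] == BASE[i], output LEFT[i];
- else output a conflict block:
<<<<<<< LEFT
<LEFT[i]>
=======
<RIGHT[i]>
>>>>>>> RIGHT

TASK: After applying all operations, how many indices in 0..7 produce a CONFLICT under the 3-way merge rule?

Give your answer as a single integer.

Final LEFT:  [foxtrot, juliet, hotel, hotel, bravo, echo, hotel, alpha]
Final RIGHT: [delta, alpha, hotel, india, bravo, echo, india, golf]
i=0: L=foxtrot=BASE, R=delta -> take RIGHT -> delta
i=1: L=juliet, R=alpha=BASE -> take LEFT -> juliet
i=2: L=hotel R=hotel -> agree -> hotel
i=3: BASE=bravo L=hotel R=india all differ -> CONFLICT
i=4: L=bravo R=bravo -> agree -> bravo
i=5: L=echo R=echo -> agree -> echo
i=6: L=hotel=BASE, R=india -> take RIGHT -> india
i=7: BASE=india L=alpha R=golf all differ -> CONFLICT
Conflict count: 2

Answer: 2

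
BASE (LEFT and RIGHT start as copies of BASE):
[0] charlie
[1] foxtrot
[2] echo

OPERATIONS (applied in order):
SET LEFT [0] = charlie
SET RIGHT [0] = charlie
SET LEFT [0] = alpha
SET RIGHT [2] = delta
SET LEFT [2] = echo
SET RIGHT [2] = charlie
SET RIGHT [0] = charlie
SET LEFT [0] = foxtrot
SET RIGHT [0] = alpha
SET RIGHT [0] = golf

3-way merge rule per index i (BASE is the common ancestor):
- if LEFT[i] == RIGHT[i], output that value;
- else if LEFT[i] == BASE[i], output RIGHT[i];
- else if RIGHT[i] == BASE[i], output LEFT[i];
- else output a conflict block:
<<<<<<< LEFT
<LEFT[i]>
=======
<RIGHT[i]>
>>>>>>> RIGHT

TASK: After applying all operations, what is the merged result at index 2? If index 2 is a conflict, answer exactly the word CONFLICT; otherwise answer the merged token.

Answer: charlie

Derivation:
Final LEFT:  [foxtrot, foxtrot, echo]
Final RIGHT: [golf, foxtrot, charlie]
i=0: BASE=charlie L=foxtrot R=golf all differ -> CONFLICT
i=1: L=foxtrot R=foxtrot -> agree -> foxtrot
i=2: L=echo=BASE, R=charlie -> take RIGHT -> charlie
Index 2 -> charlie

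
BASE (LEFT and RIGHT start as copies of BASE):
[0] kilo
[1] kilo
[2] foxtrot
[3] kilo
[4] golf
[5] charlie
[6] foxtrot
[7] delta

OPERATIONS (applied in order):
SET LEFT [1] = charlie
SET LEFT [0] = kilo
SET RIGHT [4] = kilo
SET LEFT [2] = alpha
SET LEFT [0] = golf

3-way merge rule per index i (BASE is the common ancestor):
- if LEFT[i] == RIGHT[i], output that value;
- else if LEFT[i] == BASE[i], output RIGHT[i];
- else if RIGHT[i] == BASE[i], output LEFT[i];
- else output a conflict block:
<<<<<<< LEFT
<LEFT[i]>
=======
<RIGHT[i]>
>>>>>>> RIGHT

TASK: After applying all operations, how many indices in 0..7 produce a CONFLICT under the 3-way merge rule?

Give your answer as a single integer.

Answer: 0

Derivation:
Final LEFT:  [golf, charlie, alpha, kilo, golf, charlie, foxtrot, delta]
Final RIGHT: [kilo, kilo, foxtrot, kilo, kilo, charlie, foxtrot, delta]
i=0: L=golf, R=kilo=BASE -> take LEFT -> golf
i=1: L=charlie, R=kilo=BASE -> take LEFT -> charlie
i=2: L=alpha, R=foxtrot=BASE -> take LEFT -> alpha
i=3: L=kilo R=kilo -> agree -> kilo
i=4: L=golf=BASE, R=kilo -> take RIGHT -> kilo
i=5: L=charlie R=charlie -> agree -> charlie
i=6: L=foxtrot R=foxtrot -> agree -> foxtrot
i=7: L=delta R=delta -> agree -> delta
Conflict count: 0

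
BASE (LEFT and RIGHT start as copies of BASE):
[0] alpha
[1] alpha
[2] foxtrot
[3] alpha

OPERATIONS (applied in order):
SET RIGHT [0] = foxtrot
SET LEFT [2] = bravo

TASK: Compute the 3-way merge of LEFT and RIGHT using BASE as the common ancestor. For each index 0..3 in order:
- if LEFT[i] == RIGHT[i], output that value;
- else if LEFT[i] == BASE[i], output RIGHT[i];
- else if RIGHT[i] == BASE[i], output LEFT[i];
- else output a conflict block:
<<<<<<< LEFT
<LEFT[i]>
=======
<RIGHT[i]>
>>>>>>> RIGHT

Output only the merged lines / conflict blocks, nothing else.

Final LEFT:  [alpha, alpha, bravo, alpha]
Final RIGHT: [foxtrot, alpha, foxtrot, alpha]
i=0: L=alpha=BASE, R=foxtrot -> take RIGHT -> foxtrot
i=1: L=alpha R=alpha -> agree -> alpha
i=2: L=bravo, R=foxtrot=BASE -> take LEFT -> bravo
i=3: L=alpha R=alpha -> agree -> alpha

Answer: foxtrot
alpha
bravo
alpha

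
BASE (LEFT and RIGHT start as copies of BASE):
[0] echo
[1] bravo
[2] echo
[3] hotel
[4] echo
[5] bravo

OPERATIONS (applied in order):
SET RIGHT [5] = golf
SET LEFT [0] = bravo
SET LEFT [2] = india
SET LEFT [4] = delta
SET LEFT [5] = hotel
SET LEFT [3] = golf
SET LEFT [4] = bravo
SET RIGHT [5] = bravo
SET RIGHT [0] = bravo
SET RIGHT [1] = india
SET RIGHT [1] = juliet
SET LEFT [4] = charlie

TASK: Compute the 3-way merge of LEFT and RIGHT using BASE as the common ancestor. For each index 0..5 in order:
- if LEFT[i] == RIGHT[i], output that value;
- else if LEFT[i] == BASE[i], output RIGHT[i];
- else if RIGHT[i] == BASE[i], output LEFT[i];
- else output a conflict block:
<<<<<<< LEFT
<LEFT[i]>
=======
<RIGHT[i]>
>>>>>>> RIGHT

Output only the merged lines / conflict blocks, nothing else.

Answer: bravo
juliet
india
golf
charlie
hotel

Derivation:
Final LEFT:  [bravo, bravo, india, golf, charlie, hotel]
Final RIGHT: [bravo, juliet, echo, hotel, echo, bravo]
i=0: L=bravo R=bravo -> agree -> bravo
i=1: L=bravo=BASE, R=juliet -> take RIGHT -> juliet
i=2: L=india, R=echo=BASE -> take LEFT -> india
i=3: L=golf, R=hotel=BASE -> take LEFT -> golf
i=4: L=charlie, R=echo=BASE -> take LEFT -> charlie
i=5: L=hotel, R=bravo=BASE -> take LEFT -> hotel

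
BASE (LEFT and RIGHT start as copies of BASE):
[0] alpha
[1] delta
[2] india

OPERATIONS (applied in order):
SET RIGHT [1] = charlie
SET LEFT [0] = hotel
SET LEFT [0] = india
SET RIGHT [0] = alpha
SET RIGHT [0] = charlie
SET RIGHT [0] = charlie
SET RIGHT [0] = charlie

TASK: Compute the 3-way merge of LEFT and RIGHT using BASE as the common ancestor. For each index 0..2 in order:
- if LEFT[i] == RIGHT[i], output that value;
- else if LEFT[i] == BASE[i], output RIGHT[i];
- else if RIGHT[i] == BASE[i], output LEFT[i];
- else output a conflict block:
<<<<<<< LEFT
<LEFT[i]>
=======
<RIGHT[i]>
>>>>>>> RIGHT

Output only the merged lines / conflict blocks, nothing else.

Final LEFT:  [india, delta, india]
Final RIGHT: [charlie, charlie, india]
i=0: BASE=alpha L=india R=charlie all differ -> CONFLICT
i=1: L=delta=BASE, R=charlie -> take RIGHT -> charlie
i=2: L=india R=india -> agree -> india

Answer: <<<<<<< LEFT
india
=======
charlie
>>>>>>> RIGHT
charlie
india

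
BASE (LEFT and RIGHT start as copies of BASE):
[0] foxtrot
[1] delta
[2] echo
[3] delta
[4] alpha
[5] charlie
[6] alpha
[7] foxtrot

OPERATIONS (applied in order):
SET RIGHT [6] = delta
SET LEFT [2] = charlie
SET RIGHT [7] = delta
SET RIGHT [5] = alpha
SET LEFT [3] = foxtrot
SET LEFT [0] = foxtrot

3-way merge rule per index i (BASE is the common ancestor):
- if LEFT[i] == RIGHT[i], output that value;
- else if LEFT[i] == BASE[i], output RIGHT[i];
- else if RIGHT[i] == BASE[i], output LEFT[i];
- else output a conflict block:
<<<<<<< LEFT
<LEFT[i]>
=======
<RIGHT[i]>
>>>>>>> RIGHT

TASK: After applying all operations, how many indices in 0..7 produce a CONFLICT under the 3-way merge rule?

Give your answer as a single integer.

Answer: 0

Derivation:
Final LEFT:  [foxtrot, delta, charlie, foxtrot, alpha, charlie, alpha, foxtrot]
Final RIGHT: [foxtrot, delta, echo, delta, alpha, alpha, delta, delta]
i=0: L=foxtrot R=foxtrot -> agree -> foxtrot
i=1: L=delta R=delta -> agree -> delta
i=2: L=charlie, R=echo=BASE -> take LEFT -> charlie
i=3: L=foxtrot, R=delta=BASE -> take LEFT -> foxtrot
i=4: L=alpha R=alpha -> agree -> alpha
i=5: L=charlie=BASE, R=alpha -> take RIGHT -> alpha
i=6: L=alpha=BASE, R=delta -> take RIGHT -> delta
i=7: L=foxtrot=BASE, R=delta -> take RIGHT -> delta
Conflict count: 0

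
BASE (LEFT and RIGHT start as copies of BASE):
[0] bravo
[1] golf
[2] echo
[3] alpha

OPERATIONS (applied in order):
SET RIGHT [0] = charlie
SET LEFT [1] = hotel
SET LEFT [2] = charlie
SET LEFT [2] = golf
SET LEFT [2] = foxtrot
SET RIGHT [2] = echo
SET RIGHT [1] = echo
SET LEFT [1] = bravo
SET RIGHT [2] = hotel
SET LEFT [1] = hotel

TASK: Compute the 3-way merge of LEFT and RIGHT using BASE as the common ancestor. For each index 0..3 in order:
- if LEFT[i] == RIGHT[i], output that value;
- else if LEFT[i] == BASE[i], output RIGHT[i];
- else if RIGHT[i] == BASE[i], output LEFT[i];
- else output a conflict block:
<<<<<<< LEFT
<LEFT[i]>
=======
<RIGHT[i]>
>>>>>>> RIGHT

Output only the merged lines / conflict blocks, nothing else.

Final LEFT:  [bravo, hotel, foxtrot, alpha]
Final RIGHT: [charlie, echo, hotel, alpha]
i=0: L=bravo=BASE, R=charlie -> take RIGHT -> charlie
i=1: BASE=golf L=hotel R=echo all differ -> CONFLICT
i=2: BASE=echo L=foxtrot R=hotel all differ -> CONFLICT
i=3: L=alpha R=alpha -> agree -> alpha

Answer: charlie
<<<<<<< LEFT
hotel
=======
echo
>>>>>>> RIGHT
<<<<<<< LEFT
foxtrot
=======
hotel
>>>>>>> RIGHT
alpha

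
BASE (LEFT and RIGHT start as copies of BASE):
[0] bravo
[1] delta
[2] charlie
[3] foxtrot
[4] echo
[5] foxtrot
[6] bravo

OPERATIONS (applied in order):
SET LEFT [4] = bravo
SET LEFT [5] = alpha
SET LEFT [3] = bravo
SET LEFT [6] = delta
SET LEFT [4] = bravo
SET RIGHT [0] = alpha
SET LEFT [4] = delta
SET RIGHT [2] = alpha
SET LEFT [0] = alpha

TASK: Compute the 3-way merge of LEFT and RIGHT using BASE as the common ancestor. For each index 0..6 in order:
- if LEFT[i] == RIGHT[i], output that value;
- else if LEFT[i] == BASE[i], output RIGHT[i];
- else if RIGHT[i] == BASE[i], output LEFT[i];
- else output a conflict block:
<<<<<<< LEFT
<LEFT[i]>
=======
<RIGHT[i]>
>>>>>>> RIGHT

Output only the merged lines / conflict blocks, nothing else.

Final LEFT:  [alpha, delta, charlie, bravo, delta, alpha, delta]
Final RIGHT: [alpha, delta, alpha, foxtrot, echo, foxtrot, bravo]
i=0: L=alpha R=alpha -> agree -> alpha
i=1: L=delta R=delta -> agree -> delta
i=2: L=charlie=BASE, R=alpha -> take RIGHT -> alpha
i=3: L=bravo, R=foxtrot=BASE -> take LEFT -> bravo
i=4: L=delta, R=echo=BASE -> take LEFT -> delta
i=5: L=alpha, R=foxtrot=BASE -> take LEFT -> alpha
i=6: L=delta, R=bravo=BASE -> take LEFT -> delta

Answer: alpha
delta
alpha
bravo
delta
alpha
delta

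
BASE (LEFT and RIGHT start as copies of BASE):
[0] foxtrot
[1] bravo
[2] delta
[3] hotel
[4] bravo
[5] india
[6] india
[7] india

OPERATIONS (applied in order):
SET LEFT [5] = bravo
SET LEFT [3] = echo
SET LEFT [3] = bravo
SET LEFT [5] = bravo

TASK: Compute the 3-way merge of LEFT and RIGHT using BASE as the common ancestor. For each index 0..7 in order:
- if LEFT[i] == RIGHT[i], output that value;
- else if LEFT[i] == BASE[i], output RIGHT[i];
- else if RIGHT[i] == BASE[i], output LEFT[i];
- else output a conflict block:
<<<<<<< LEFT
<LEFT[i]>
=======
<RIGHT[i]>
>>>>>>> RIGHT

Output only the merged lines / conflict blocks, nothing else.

Final LEFT:  [foxtrot, bravo, delta, bravo, bravo, bravo, india, india]
Final RIGHT: [foxtrot, bravo, delta, hotel, bravo, india, india, india]
i=0: L=foxtrot R=foxtrot -> agree -> foxtrot
i=1: L=bravo R=bravo -> agree -> bravo
i=2: L=delta R=delta -> agree -> delta
i=3: L=bravo, R=hotel=BASE -> take LEFT -> bravo
i=4: L=bravo R=bravo -> agree -> bravo
i=5: L=bravo, R=india=BASE -> take LEFT -> bravo
i=6: L=india R=india -> agree -> india
i=7: L=india R=india -> agree -> india

Answer: foxtrot
bravo
delta
bravo
bravo
bravo
india
india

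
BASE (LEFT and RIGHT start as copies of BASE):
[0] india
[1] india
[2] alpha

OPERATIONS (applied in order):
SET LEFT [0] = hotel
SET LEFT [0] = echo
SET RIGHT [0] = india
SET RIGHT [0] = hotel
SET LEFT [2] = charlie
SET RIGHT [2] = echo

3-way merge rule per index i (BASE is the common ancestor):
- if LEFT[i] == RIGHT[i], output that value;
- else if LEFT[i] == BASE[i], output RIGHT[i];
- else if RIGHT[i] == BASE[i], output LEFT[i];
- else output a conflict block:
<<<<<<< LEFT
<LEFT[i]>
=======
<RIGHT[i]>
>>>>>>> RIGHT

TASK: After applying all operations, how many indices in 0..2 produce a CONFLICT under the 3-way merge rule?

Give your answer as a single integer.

Answer: 2

Derivation:
Final LEFT:  [echo, india, charlie]
Final RIGHT: [hotel, india, echo]
i=0: BASE=india L=echo R=hotel all differ -> CONFLICT
i=1: L=india R=india -> agree -> india
i=2: BASE=alpha L=charlie R=echo all differ -> CONFLICT
Conflict count: 2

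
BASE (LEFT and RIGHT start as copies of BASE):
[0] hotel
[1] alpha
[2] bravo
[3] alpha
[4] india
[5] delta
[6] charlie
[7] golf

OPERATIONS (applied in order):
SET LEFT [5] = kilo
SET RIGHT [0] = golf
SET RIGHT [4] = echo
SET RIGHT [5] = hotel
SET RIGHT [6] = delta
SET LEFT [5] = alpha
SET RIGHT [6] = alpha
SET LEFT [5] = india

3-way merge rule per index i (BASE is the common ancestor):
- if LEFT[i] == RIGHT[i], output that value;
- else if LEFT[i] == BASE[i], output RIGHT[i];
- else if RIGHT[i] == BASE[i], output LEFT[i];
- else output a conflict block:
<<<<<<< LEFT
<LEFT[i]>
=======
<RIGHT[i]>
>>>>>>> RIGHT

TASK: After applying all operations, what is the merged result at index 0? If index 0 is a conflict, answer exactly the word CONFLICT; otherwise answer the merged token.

Final LEFT:  [hotel, alpha, bravo, alpha, india, india, charlie, golf]
Final RIGHT: [golf, alpha, bravo, alpha, echo, hotel, alpha, golf]
i=0: L=hotel=BASE, R=golf -> take RIGHT -> golf
i=1: L=alpha R=alpha -> agree -> alpha
i=2: L=bravo R=bravo -> agree -> bravo
i=3: L=alpha R=alpha -> agree -> alpha
i=4: L=india=BASE, R=echo -> take RIGHT -> echo
i=5: BASE=delta L=india R=hotel all differ -> CONFLICT
i=6: L=charlie=BASE, R=alpha -> take RIGHT -> alpha
i=7: L=golf R=golf -> agree -> golf
Index 0 -> golf

Answer: golf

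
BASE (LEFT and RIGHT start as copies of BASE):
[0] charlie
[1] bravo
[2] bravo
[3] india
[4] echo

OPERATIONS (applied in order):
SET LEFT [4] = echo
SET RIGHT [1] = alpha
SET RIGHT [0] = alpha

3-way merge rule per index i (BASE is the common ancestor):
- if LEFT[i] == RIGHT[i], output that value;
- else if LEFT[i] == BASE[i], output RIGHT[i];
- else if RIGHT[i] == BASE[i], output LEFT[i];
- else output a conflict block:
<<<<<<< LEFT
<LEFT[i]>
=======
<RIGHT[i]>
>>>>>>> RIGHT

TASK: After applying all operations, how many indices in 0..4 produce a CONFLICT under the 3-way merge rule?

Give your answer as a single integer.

Final LEFT:  [charlie, bravo, bravo, india, echo]
Final RIGHT: [alpha, alpha, bravo, india, echo]
i=0: L=charlie=BASE, R=alpha -> take RIGHT -> alpha
i=1: L=bravo=BASE, R=alpha -> take RIGHT -> alpha
i=2: L=bravo R=bravo -> agree -> bravo
i=3: L=india R=india -> agree -> india
i=4: L=echo R=echo -> agree -> echo
Conflict count: 0

Answer: 0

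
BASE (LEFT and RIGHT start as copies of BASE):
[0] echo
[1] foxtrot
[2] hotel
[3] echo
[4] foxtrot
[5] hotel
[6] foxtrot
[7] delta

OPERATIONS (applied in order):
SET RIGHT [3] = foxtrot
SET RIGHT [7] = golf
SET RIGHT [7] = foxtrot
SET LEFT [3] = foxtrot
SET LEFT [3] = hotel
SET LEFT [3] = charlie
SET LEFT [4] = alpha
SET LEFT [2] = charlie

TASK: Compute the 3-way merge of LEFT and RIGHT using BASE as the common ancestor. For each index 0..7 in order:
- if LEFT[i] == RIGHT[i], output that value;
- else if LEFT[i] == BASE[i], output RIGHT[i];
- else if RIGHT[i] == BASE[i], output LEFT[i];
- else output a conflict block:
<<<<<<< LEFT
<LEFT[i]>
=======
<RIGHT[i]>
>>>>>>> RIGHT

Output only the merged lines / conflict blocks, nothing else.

Answer: echo
foxtrot
charlie
<<<<<<< LEFT
charlie
=======
foxtrot
>>>>>>> RIGHT
alpha
hotel
foxtrot
foxtrot

Derivation:
Final LEFT:  [echo, foxtrot, charlie, charlie, alpha, hotel, foxtrot, delta]
Final RIGHT: [echo, foxtrot, hotel, foxtrot, foxtrot, hotel, foxtrot, foxtrot]
i=0: L=echo R=echo -> agree -> echo
i=1: L=foxtrot R=foxtrot -> agree -> foxtrot
i=2: L=charlie, R=hotel=BASE -> take LEFT -> charlie
i=3: BASE=echo L=charlie R=foxtrot all differ -> CONFLICT
i=4: L=alpha, R=foxtrot=BASE -> take LEFT -> alpha
i=5: L=hotel R=hotel -> agree -> hotel
i=6: L=foxtrot R=foxtrot -> agree -> foxtrot
i=7: L=delta=BASE, R=foxtrot -> take RIGHT -> foxtrot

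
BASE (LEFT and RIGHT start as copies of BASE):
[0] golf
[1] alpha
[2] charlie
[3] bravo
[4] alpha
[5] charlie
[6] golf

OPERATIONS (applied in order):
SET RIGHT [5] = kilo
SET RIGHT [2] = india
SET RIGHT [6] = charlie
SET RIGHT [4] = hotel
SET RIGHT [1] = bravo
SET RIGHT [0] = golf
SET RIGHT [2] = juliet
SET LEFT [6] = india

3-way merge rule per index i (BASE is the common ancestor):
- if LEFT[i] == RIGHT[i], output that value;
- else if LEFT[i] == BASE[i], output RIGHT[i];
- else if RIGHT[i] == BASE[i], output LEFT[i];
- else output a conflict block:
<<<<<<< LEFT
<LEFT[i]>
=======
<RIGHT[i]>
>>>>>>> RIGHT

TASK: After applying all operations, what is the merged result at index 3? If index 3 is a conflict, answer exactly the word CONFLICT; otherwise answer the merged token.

Final LEFT:  [golf, alpha, charlie, bravo, alpha, charlie, india]
Final RIGHT: [golf, bravo, juliet, bravo, hotel, kilo, charlie]
i=0: L=golf R=golf -> agree -> golf
i=1: L=alpha=BASE, R=bravo -> take RIGHT -> bravo
i=2: L=charlie=BASE, R=juliet -> take RIGHT -> juliet
i=3: L=bravo R=bravo -> agree -> bravo
i=4: L=alpha=BASE, R=hotel -> take RIGHT -> hotel
i=5: L=charlie=BASE, R=kilo -> take RIGHT -> kilo
i=6: BASE=golf L=india R=charlie all differ -> CONFLICT
Index 3 -> bravo

Answer: bravo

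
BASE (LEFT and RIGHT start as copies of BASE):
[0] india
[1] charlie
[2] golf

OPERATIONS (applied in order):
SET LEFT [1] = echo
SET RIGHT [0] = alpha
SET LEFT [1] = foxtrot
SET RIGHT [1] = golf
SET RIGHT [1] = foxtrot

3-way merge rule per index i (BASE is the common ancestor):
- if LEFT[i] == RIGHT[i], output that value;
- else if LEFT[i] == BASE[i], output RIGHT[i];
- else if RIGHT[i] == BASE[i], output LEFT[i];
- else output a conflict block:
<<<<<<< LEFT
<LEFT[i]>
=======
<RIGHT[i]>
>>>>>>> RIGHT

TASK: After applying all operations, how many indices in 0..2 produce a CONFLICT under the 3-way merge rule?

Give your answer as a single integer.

Answer: 0

Derivation:
Final LEFT:  [india, foxtrot, golf]
Final RIGHT: [alpha, foxtrot, golf]
i=0: L=india=BASE, R=alpha -> take RIGHT -> alpha
i=1: L=foxtrot R=foxtrot -> agree -> foxtrot
i=2: L=golf R=golf -> agree -> golf
Conflict count: 0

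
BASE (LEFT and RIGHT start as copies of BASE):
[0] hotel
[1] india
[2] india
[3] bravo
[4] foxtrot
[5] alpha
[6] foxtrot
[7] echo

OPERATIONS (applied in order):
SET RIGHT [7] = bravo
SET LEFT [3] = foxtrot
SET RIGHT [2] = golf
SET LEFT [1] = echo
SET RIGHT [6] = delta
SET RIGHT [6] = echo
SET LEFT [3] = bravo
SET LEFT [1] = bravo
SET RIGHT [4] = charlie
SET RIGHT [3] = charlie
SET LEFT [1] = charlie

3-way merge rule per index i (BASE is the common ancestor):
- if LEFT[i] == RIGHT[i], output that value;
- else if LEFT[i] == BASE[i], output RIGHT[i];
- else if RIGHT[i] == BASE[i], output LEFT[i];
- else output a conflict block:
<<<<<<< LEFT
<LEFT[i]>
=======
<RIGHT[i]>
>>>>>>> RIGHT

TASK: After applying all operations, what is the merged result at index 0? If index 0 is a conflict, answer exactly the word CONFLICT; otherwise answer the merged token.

Answer: hotel

Derivation:
Final LEFT:  [hotel, charlie, india, bravo, foxtrot, alpha, foxtrot, echo]
Final RIGHT: [hotel, india, golf, charlie, charlie, alpha, echo, bravo]
i=0: L=hotel R=hotel -> agree -> hotel
i=1: L=charlie, R=india=BASE -> take LEFT -> charlie
i=2: L=india=BASE, R=golf -> take RIGHT -> golf
i=3: L=bravo=BASE, R=charlie -> take RIGHT -> charlie
i=4: L=foxtrot=BASE, R=charlie -> take RIGHT -> charlie
i=5: L=alpha R=alpha -> agree -> alpha
i=6: L=foxtrot=BASE, R=echo -> take RIGHT -> echo
i=7: L=echo=BASE, R=bravo -> take RIGHT -> bravo
Index 0 -> hotel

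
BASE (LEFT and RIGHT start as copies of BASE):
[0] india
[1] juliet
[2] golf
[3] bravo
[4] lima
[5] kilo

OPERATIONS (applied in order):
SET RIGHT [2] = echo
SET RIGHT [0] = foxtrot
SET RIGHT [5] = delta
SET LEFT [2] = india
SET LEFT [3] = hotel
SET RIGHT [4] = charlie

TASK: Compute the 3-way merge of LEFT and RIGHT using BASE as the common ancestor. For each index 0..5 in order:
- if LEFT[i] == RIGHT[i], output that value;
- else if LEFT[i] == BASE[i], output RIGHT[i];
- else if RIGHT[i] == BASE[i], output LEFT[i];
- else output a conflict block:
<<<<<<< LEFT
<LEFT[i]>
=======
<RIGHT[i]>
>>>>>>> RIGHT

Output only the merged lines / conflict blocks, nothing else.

Final LEFT:  [india, juliet, india, hotel, lima, kilo]
Final RIGHT: [foxtrot, juliet, echo, bravo, charlie, delta]
i=0: L=india=BASE, R=foxtrot -> take RIGHT -> foxtrot
i=1: L=juliet R=juliet -> agree -> juliet
i=2: BASE=golf L=india R=echo all differ -> CONFLICT
i=3: L=hotel, R=bravo=BASE -> take LEFT -> hotel
i=4: L=lima=BASE, R=charlie -> take RIGHT -> charlie
i=5: L=kilo=BASE, R=delta -> take RIGHT -> delta

Answer: foxtrot
juliet
<<<<<<< LEFT
india
=======
echo
>>>>>>> RIGHT
hotel
charlie
delta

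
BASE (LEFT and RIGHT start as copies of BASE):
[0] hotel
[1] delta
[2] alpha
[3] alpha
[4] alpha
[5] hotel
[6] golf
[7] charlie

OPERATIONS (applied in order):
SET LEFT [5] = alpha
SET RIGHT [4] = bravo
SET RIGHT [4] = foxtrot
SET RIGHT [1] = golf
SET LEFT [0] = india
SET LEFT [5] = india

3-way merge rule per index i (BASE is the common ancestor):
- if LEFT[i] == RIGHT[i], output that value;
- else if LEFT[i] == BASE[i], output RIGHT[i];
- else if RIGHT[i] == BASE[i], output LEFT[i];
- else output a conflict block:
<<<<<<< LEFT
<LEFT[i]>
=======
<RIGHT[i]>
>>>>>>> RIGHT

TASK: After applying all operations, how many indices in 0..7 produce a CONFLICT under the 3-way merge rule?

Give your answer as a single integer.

Answer: 0

Derivation:
Final LEFT:  [india, delta, alpha, alpha, alpha, india, golf, charlie]
Final RIGHT: [hotel, golf, alpha, alpha, foxtrot, hotel, golf, charlie]
i=0: L=india, R=hotel=BASE -> take LEFT -> india
i=1: L=delta=BASE, R=golf -> take RIGHT -> golf
i=2: L=alpha R=alpha -> agree -> alpha
i=3: L=alpha R=alpha -> agree -> alpha
i=4: L=alpha=BASE, R=foxtrot -> take RIGHT -> foxtrot
i=5: L=india, R=hotel=BASE -> take LEFT -> india
i=6: L=golf R=golf -> agree -> golf
i=7: L=charlie R=charlie -> agree -> charlie
Conflict count: 0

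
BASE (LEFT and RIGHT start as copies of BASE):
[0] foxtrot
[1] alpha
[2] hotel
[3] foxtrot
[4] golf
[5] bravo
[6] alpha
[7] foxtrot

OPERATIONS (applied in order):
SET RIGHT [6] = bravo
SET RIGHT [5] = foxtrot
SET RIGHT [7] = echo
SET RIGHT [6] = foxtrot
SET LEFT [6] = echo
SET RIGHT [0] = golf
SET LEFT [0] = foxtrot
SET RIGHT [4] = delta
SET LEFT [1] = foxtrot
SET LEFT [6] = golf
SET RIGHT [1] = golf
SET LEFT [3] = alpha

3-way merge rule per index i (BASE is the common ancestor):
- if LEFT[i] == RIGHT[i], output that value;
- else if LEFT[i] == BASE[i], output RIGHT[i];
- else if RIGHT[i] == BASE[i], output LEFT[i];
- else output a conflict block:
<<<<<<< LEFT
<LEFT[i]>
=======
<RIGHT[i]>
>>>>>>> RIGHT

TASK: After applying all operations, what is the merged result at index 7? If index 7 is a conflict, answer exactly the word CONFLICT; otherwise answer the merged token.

Final LEFT:  [foxtrot, foxtrot, hotel, alpha, golf, bravo, golf, foxtrot]
Final RIGHT: [golf, golf, hotel, foxtrot, delta, foxtrot, foxtrot, echo]
i=0: L=foxtrot=BASE, R=golf -> take RIGHT -> golf
i=1: BASE=alpha L=foxtrot R=golf all differ -> CONFLICT
i=2: L=hotel R=hotel -> agree -> hotel
i=3: L=alpha, R=foxtrot=BASE -> take LEFT -> alpha
i=4: L=golf=BASE, R=delta -> take RIGHT -> delta
i=5: L=bravo=BASE, R=foxtrot -> take RIGHT -> foxtrot
i=6: BASE=alpha L=golf R=foxtrot all differ -> CONFLICT
i=7: L=foxtrot=BASE, R=echo -> take RIGHT -> echo
Index 7 -> echo

Answer: echo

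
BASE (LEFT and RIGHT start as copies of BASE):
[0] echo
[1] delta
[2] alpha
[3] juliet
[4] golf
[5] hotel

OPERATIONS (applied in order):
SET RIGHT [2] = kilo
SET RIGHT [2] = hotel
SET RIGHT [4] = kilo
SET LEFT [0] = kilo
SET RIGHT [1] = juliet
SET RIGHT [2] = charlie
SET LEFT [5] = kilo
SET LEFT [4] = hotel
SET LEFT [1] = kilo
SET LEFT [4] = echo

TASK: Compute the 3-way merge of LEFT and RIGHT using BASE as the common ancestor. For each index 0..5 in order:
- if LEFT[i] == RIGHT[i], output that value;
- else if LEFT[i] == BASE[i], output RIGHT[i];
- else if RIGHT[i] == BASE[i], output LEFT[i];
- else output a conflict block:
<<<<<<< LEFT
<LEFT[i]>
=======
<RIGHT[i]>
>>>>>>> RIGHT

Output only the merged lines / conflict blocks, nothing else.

Answer: kilo
<<<<<<< LEFT
kilo
=======
juliet
>>>>>>> RIGHT
charlie
juliet
<<<<<<< LEFT
echo
=======
kilo
>>>>>>> RIGHT
kilo

Derivation:
Final LEFT:  [kilo, kilo, alpha, juliet, echo, kilo]
Final RIGHT: [echo, juliet, charlie, juliet, kilo, hotel]
i=0: L=kilo, R=echo=BASE -> take LEFT -> kilo
i=1: BASE=delta L=kilo R=juliet all differ -> CONFLICT
i=2: L=alpha=BASE, R=charlie -> take RIGHT -> charlie
i=3: L=juliet R=juliet -> agree -> juliet
i=4: BASE=golf L=echo R=kilo all differ -> CONFLICT
i=5: L=kilo, R=hotel=BASE -> take LEFT -> kilo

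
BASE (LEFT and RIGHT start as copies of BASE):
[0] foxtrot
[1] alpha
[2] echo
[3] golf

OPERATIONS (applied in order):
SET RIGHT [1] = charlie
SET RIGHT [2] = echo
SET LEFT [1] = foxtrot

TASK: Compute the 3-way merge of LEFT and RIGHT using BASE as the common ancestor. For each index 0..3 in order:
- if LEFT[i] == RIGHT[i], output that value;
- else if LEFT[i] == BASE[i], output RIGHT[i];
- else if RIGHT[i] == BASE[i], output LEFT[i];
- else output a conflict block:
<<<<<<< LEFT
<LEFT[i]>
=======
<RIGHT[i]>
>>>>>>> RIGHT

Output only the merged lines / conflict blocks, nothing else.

Answer: foxtrot
<<<<<<< LEFT
foxtrot
=======
charlie
>>>>>>> RIGHT
echo
golf

Derivation:
Final LEFT:  [foxtrot, foxtrot, echo, golf]
Final RIGHT: [foxtrot, charlie, echo, golf]
i=0: L=foxtrot R=foxtrot -> agree -> foxtrot
i=1: BASE=alpha L=foxtrot R=charlie all differ -> CONFLICT
i=2: L=echo R=echo -> agree -> echo
i=3: L=golf R=golf -> agree -> golf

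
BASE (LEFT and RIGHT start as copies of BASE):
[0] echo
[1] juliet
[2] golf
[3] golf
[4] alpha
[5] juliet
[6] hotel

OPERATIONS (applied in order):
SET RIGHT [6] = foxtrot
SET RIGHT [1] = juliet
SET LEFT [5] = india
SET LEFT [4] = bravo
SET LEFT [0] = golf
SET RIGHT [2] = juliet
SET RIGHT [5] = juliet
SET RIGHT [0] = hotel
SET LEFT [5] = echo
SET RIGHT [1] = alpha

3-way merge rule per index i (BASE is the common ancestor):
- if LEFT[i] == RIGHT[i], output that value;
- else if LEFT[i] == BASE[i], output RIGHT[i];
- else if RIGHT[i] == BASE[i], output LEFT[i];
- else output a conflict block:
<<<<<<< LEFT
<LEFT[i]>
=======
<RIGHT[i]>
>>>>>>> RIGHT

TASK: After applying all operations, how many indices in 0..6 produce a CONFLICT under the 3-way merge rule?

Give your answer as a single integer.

Answer: 1

Derivation:
Final LEFT:  [golf, juliet, golf, golf, bravo, echo, hotel]
Final RIGHT: [hotel, alpha, juliet, golf, alpha, juliet, foxtrot]
i=0: BASE=echo L=golf R=hotel all differ -> CONFLICT
i=1: L=juliet=BASE, R=alpha -> take RIGHT -> alpha
i=2: L=golf=BASE, R=juliet -> take RIGHT -> juliet
i=3: L=golf R=golf -> agree -> golf
i=4: L=bravo, R=alpha=BASE -> take LEFT -> bravo
i=5: L=echo, R=juliet=BASE -> take LEFT -> echo
i=6: L=hotel=BASE, R=foxtrot -> take RIGHT -> foxtrot
Conflict count: 1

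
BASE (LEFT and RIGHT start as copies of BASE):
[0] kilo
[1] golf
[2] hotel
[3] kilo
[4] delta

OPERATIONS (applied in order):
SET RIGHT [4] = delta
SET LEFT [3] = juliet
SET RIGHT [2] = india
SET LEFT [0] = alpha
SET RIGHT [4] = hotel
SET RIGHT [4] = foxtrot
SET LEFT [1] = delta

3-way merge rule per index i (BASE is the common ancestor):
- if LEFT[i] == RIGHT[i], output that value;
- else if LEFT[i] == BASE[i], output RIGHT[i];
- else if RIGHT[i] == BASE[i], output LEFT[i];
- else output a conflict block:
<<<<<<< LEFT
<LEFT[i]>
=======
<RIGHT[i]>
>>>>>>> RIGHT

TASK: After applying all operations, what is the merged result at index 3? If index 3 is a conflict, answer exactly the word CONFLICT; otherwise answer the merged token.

Answer: juliet

Derivation:
Final LEFT:  [alpha, delta, hotel, juliet, delta]
Final RIGHT: [kilo, golf, india, kilo, foxtrot]
i=0: L=alpha, R=kilo=BASE -> take LEFT -> alpha
i=1: L=delta, R=golf=BASE -> take LEFT -> delta
i=2: L=hotel=BASE, R=india -> take RIGHT -> india
i=3: L=juliet, R=kilo=BASE -> take LEFT -> juliet
i=4: L=delta=BASE, R=foxtrot -> take RIGHT -> foxtrot
Index 3 -> juliet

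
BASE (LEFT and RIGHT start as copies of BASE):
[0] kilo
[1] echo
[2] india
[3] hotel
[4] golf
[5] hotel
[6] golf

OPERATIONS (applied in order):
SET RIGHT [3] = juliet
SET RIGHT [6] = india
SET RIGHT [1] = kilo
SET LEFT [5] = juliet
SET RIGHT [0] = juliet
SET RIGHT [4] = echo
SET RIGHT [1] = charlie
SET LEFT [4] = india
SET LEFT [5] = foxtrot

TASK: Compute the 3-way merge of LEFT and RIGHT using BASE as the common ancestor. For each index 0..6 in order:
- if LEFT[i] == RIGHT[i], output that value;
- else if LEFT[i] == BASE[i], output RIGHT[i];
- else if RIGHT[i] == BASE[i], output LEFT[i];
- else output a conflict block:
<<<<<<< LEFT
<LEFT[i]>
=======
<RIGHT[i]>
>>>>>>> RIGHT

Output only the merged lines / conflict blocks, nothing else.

Final LEFT:  [kilo, echo, india, hotel, india, foxtrot, golf]
Final RIGHT: [juliet, charlie, india, juliet, echo, hotel, india]
i=0: L=kilo=BASE, R=juliet -> take RIGHT -> juliet
i=1: L=echo=BASE, R=charlie -> take RIGHT -> charlie
i=2: L=india R=india -> agree -> india
i=3: L=hotel=BASE, R=juliet -> take RIGHT -> juliet
i=4: BASE=golf L=india R=echo all differ -> CONFLICT
i=5: L=foxtrot, R=hotel=BASE -> take LEFT -> foxtrot
i=6: L=golf=BASE, R=india -> take RIGHT -> india

Answer: juliet
charlie
india
juliet
<<<<<<< LEFT
india
=======
echo
>>>>>>> RIGHT
foxtrot
india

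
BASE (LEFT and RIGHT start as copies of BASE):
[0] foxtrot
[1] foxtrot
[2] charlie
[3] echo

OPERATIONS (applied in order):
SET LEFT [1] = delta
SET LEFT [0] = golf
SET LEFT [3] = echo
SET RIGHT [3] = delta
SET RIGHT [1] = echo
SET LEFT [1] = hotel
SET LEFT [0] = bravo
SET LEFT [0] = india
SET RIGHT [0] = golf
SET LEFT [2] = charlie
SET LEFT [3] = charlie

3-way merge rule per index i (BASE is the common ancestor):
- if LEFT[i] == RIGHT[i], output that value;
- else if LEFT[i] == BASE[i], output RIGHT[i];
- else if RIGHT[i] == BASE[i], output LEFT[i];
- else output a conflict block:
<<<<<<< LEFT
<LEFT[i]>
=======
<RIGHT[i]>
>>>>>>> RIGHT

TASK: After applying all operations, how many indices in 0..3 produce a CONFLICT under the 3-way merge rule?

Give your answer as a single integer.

Answer: 3

Derivation:
Final LEFT:  [india, hotel, charlie, charlie]
Final RIGHT: [golf, echo, charlie, delta]
i=0: BASE=foxtrot L=india R=golf all differ -> CONFLICT
i=1: BASE=foxtrot L=hotel R=echo all differ -> CONFLICT
i=2: L=charlie R=charlie -> agree -> charlie
i=3: BASE=echo L=charlie R=delta all differ -> CONFLICT
Conflict count: 3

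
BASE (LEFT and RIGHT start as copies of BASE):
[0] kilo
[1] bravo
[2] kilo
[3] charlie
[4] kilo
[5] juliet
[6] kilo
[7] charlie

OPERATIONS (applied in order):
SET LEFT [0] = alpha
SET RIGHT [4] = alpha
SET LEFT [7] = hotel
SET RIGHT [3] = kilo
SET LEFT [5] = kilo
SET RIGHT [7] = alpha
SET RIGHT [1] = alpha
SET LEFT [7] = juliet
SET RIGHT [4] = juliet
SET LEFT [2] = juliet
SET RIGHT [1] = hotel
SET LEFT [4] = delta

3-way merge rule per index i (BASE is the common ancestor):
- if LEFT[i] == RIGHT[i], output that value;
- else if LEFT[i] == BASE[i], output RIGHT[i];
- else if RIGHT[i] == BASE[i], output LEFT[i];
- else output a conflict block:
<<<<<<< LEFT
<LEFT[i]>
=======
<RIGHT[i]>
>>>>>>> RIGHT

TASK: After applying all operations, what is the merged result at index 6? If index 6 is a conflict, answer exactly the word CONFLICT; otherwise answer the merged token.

Final LEFT:  [alpha, bravo, juliet, charlie, delta, kilo, kilo, juliet]
Final RIGHT: [kilo, hotel, kilo, kilo, juliet, juliet, kilo, alpha]
i=0: L=alpha, R=kilo=BASE -> take LEFT -> alpha
i=1: L=bravo=BASE, R=hotel -> take RIGHT -> hotel
i=2: L=juliet, R=kilo=BASE -> take LEFT -> juliet
i=3: L=charlie=BASE, R=kilo -> take RIGHT -> kilo
i=4: BASE=kilo L=delta R=juliet all differ -> CONFLICT
i=5: L=kilo, R=juliet=BASE -> take LEFT -> kilo
i=6: L=kilo R=kilo -> agree -> kilo
i=7: BASE=charlie L=juliet R=alpha all differ -> CONFLICT
Index 6 -> kilo

Answer: kilo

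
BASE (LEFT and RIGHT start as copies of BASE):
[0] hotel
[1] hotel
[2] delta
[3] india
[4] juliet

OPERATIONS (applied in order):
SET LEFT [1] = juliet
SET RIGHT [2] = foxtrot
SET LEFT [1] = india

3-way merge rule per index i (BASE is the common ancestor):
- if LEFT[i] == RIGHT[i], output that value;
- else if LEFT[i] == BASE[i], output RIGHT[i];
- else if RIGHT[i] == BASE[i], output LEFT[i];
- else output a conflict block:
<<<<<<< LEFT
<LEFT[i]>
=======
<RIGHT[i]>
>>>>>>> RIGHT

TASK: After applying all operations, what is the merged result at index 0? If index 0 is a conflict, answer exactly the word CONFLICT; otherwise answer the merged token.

Final LEFT:  [hotel, india, delta, india, juliet]
Final RIGHT: [hotel, hotel, foxtrot, india, juliet]
i=0: L=hotel R=hotel -> agree -> hotel
i=1: L=india, R=hotel=BASE -> take LEFT -> india
i=2: L=delta=BASE, R=foxtrot -> take RIGHT -> foxtrot
i=3: L=india R=india -> agree -> india
i=4: L=juliet R=juliet -> agree -> juliet
Index 0 -> hotel

Answer: hotel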